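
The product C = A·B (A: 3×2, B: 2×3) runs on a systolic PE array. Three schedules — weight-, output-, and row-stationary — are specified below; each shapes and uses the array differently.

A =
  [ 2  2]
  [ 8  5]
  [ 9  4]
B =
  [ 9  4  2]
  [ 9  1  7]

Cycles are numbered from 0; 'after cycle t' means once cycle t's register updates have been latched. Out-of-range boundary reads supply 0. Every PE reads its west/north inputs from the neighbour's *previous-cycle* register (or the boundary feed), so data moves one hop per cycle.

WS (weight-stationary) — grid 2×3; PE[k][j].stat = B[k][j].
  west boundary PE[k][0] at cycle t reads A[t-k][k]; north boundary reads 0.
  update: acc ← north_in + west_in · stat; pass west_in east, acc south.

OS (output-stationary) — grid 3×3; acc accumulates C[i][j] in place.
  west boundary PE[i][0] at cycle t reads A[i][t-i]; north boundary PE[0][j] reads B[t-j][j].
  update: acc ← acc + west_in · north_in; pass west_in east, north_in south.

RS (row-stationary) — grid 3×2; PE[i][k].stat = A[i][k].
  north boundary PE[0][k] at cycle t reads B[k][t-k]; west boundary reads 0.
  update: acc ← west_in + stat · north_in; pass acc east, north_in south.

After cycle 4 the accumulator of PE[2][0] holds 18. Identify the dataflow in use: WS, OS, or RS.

WS: PE[2][0] is outside its 2×3 grid.
OS (3×3 grid), PE[2][0]:
  cycle 0: PE[2][0] → acc 0, east 0, south 0
  cycle 1: PE[2][0] → acc 0, east 0, south 0
  cycle 2: PE[2][0] → acc 81, east 9, south 9
  cycle 3: PE[2][0] → acc 117, east 4, south 9
  cycle 4: PE[2][0] → acc 117, east 0, south 0
RS (3×2 grid), PE[2][0]:
  cycle 0: PE[2][0] → acc 0, east 0, south 0
  cycle 1: PE[2][0] → acc 0, east 0, south 0
  cycle 2: PE[2][0] → acc 81, east 81, south 9
  cycle 3: PE[2][0] → acc 36, east 36, south 4
  cycle 4: PE[2][0] → acc 18, east 18, south 2

dataflow = RS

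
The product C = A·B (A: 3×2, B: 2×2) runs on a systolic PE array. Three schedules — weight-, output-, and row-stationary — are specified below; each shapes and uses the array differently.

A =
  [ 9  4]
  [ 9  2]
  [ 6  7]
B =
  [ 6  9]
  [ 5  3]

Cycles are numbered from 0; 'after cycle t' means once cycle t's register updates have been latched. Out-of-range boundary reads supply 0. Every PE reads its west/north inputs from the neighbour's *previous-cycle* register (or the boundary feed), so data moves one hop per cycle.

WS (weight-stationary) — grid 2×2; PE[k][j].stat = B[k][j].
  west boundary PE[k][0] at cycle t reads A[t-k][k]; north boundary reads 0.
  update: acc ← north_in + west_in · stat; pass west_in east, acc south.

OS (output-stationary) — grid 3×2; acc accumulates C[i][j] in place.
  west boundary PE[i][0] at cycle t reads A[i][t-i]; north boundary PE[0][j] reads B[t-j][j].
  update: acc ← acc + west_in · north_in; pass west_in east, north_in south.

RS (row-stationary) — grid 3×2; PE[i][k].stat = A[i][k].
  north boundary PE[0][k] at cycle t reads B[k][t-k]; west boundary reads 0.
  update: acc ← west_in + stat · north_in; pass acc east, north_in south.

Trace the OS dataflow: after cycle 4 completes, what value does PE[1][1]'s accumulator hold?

Tracing OS — 3×2 array, target PE[1][1]:
  step 0 · PE0,1: acc=0; fwd→0 fwd↓0
  step 0 · PE1,0: acc=0; fwd→0 fwd↓0
  step 0 · PE1,1: acc=0; fwd→0 fwd↓0
  step 1 · PE0,1: acc=81; fwd→9 fwd↓9
  step 1 · PE1,0: acc=54; fwd→9 fwd↓6
  step 1 · PE1,1: acc=0; fwd→0 fwd↓0
  step 2 · PE0,1: acc=93; fwd→4 fwd↓3
  step 2 · PE1,0: acc=64; fwd→2 fwd↓5
  step 2 · PE1,1: acc=81; fwd→9 fwd↓9
  step 3 · PE0,1: acc=93; fwd→0 fwd↓0
  step 3 · PE1,0: acc=64; fwd→0 fwd↓0
  step 3 · PE1,1: acc=87; fwd→2 fwd↓3
  step 4 · PE0,1: acc=93; fwd→0 fwd↓0
  step 4 · PE1,0: acc=64; fwd→0 fwd↓0
  step 4 · PE1,1: acc=87; fwd→0 fwd↓0

PE[1][1].acc = 87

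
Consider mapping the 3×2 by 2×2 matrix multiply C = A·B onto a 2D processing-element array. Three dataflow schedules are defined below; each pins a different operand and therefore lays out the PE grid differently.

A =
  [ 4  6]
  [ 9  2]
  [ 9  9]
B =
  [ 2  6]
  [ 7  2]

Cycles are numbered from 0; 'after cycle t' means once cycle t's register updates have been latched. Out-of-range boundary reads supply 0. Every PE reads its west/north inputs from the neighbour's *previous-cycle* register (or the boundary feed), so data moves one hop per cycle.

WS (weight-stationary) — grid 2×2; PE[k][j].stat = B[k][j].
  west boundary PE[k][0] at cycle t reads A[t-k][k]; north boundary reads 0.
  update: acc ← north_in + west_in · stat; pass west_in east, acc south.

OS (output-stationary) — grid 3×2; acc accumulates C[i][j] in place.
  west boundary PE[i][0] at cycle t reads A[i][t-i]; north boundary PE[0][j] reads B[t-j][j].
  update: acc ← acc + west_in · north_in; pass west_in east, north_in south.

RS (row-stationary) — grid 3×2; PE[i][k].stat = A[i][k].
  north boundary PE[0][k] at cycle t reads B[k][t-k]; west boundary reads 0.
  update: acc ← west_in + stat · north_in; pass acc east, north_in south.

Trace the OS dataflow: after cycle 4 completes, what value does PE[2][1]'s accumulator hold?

PE[2][1].acc = 72

OS (3×2). Following PE[2][1] plus its west/north inputs:
  [0] (1,1) acc=0 (h:0 v:0)
  [0] (2,0) acc=0 (h:0 v:0)
  [0] (2,1) acc=0 (h:0 v:0)
  [1] (1,1) acc=0 (h:0 v:0)
  [1] (2,0) acc=0 (h:0 v:0)
  [1] (2,1) acc=0 (h:0 v:0)
  [2] (1,1) acc=54 (h:9 v:6)
  [2] (2,0) acc=18 (h:9 v:2)
  [2] (2,1) acc=0 (h:0 v:0)
  [3] (1,1) acc=58 (h:2 v:2)
  [3] (2,0) acc=81 (h:9 v:7)
  [3] (2,1) acc=54 (h:9 v:6)
  [4] (1,1) acc=58 (h:0 v:0)
  [4] (2,0) acc=81 (h:0 v:0)
  [4] (2,1) acc=72 (h:9 v:2)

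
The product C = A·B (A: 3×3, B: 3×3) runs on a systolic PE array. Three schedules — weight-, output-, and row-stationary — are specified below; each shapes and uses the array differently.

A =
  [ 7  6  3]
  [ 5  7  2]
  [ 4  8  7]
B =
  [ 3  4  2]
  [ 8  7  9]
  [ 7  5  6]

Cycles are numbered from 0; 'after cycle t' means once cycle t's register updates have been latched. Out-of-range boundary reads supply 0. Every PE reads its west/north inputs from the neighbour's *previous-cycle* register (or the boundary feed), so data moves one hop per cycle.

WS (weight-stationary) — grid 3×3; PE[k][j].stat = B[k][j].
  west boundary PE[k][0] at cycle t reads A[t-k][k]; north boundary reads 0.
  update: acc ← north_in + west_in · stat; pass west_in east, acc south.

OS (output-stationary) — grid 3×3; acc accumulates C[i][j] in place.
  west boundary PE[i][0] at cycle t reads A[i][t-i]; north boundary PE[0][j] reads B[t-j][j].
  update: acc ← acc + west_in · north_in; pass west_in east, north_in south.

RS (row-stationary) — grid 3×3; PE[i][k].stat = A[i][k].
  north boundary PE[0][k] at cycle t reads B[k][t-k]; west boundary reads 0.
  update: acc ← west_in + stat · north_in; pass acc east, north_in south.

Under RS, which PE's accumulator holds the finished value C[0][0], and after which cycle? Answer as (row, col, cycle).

Under RS, C[0][0] lands at PE[0][2]:
  t=0 PE[0][2]: acc=0 h=0 v=0
  t=1 PE[0][2]: acc=0 h=0 v=0
  t=2 PE[0][2]: acc=90 h=90 v=7

(row, col, cycle) = (0, 2, 2)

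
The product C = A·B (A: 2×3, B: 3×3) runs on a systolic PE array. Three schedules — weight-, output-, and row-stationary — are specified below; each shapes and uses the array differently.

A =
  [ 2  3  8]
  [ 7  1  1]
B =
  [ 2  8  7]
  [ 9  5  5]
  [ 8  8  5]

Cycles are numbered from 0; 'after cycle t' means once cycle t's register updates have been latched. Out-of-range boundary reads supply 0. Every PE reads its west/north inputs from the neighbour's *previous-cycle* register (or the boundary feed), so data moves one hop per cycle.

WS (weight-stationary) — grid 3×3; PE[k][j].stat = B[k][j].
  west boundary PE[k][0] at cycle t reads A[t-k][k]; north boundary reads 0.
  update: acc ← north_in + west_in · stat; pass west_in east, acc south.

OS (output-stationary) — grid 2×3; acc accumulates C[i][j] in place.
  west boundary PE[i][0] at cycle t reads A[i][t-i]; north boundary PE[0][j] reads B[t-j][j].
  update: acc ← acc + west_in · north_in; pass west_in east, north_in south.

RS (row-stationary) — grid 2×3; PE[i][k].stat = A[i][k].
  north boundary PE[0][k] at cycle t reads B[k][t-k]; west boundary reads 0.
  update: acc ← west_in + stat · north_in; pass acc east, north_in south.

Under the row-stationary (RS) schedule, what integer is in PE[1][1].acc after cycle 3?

RS 2×3: PE[1][1] cycle-by-cycle (with neighbour feeds):
  t=0 PE[0][1]: acc=0 h=0 v=0
  t=0 PE[1][0]: acc=0 h=0 v=0
  t=0 PE[1][1]: acc=0 h=0 v=0
  t=1 PE[0][1]: acc=31 h=31 v=9
  t=1 PE[1][0]: acc=14 h=14 v=2
  t=1 PE[1][1]: acc=0 h=0 v=0
  t=2 PE[0][1]: acc=31 h=31 v=5
  t=2 PE[1][0]: acc=56 h=56 v=8
  t=2 PE[1][1]: acc=23 h=23 v=9
  t=3 PE[0][1]: acc=29 h=29 v=5
  t=3 PE[1][0]: acc=49 h=49 v=7
  t=3 PE[1][1]: acc=61 h=61 v=5

PE[1][1].acc = 61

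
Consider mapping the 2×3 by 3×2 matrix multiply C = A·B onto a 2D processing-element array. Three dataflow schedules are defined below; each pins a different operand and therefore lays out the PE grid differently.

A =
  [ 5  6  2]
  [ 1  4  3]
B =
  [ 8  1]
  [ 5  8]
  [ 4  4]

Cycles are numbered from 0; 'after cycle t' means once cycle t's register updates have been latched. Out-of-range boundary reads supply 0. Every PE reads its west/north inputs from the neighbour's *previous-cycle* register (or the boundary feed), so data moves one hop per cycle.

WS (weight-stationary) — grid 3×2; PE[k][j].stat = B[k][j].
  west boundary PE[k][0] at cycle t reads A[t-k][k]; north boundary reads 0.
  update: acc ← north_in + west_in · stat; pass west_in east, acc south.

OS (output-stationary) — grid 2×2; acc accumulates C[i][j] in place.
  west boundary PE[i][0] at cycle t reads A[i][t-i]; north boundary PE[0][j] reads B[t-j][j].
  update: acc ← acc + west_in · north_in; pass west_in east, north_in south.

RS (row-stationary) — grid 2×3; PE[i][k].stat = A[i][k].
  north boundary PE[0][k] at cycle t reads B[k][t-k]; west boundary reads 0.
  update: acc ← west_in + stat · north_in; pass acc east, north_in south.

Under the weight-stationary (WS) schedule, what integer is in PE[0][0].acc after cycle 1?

WS on a 3×2 grid — tracing PE[0][0] and its feeders:
  step 0 · PE0,0: acc=40; fwd→5 fwd↓40
  step 1 · PE0,0: acc=8; fwd→1 fwd↓8

PE[0][0].acc = 8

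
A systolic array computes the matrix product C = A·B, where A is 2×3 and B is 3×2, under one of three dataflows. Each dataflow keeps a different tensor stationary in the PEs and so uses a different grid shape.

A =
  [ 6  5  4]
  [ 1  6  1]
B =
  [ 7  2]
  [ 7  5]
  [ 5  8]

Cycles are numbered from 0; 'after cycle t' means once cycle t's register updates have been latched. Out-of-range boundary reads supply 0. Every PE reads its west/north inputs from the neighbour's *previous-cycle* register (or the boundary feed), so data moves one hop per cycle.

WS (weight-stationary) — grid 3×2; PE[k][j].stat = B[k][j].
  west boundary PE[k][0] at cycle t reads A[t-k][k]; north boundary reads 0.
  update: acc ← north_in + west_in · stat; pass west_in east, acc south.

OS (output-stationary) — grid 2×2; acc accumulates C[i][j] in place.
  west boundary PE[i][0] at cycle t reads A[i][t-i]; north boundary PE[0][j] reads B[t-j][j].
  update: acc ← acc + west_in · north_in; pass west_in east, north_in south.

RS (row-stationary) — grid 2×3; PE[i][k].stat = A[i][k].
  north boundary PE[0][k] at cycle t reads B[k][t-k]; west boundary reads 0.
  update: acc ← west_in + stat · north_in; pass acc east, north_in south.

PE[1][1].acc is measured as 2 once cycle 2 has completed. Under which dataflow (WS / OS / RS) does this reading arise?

Under WS (3×2), PE[1][1]:
  t=0 PE[1][1]: acc=0 h=0 v=0
  t=1 PE[1][1]: acc=0 h=0 v=0
  t=2 PE[1][1]: acc=37 h=5 v=37
Under OS (2×2), PE[1][1]:
  t=0 PE[1][1]: acc=0 h=0 v=0
  t=1 PE[1][1]: acc=0 h=0 v=0
  t=2 PE[1][1]: acc=2 h=1 v=2
Under RS (2×3), PE[1][1]:
  t=0 PE[1][1]: acc=0 h=0 v=0
  t=1 PE[1][1]: acc=0 h=0 v=0
  t=2 PE[1][1]: acc=49 h=49 v=7

dataflow = OS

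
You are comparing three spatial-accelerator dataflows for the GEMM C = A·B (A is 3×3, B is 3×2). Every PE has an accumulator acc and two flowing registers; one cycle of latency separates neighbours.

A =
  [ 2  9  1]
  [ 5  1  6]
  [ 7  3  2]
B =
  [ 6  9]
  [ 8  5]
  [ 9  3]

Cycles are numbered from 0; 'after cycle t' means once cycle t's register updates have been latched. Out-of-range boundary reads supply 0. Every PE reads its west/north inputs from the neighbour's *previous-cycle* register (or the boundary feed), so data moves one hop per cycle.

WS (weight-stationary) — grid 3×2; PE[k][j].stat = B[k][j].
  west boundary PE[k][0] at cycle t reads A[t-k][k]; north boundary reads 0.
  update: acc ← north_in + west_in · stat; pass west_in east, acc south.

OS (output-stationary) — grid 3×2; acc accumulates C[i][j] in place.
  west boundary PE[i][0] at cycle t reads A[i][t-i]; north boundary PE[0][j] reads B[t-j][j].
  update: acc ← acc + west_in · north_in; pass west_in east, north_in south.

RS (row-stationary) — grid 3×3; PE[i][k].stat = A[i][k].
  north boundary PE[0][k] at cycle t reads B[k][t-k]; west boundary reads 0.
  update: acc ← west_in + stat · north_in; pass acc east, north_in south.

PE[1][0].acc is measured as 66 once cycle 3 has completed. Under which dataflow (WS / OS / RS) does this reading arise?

dataflow = WS

WS [3×2] PE[1][0] across cycles:
  c0 r1c0: 0 / 0 / 0
  c1 r1c0: 84 / 9 / 84
  c2 r1c0: 38 / 1 / 38
  c3 r1c0: 66 / 3 / 66
OS [3×2] PE[1][0] across cycles:
  c0 r1c0: 0 / 0 / 0
  c1 r1c0: 30 / 5 / 6
  c2 r1c0: 38 / 1 / 8
  c3 r1c0: 92 / 6 / 9
RS [3×3] PE[1][0] across cycles:
  c0 r1c0: 0 / 0 / 0
  c1 r1c0: 30 / 30 / 6
  c2 r1c0: 45 / 45 / 9
  c3 r1c0: 0 / 0 / 0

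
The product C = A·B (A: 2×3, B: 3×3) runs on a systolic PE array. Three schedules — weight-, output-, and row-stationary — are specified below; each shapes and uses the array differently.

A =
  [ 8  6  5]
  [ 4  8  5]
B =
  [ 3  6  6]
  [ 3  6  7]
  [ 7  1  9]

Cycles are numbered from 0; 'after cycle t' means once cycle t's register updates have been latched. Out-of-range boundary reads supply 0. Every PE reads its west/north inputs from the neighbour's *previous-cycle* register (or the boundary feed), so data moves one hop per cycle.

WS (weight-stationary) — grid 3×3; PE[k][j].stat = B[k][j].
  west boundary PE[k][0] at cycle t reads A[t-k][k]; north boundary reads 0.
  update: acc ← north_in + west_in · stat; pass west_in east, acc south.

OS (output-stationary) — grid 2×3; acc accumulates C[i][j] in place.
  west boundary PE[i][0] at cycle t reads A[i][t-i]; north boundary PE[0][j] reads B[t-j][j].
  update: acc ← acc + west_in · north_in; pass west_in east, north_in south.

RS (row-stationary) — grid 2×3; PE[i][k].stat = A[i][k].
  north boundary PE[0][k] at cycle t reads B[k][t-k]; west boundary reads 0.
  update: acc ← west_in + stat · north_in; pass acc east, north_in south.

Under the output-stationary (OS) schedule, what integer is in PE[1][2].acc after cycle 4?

PE[1][2].acc = 80

Tracing OS — 2×3 array, target PE[1][2]:
  c0 r0c2: 0 / 0 / 0
  c0 r1c1: 0 / 0 / 0
  c0 r1c2: 0 / 0 / 0
  c1 r0c2: 0 / 0 / 0
  c1 r1c1: 0 / 0 / 0
  c1 r1c2: 0 / 0 / 0
  c2 r0c2: 48 / 8 / 6
  c2 r1c1: 24 / 4 / 6
  c2 r1c2: 0 / 0 / 0
  c3 r0c2: 90 / 6 / 7
  c3 r1c1: 72 / 8 / 6
  c3 r1c2: 24 / 4 / 6
  c4 r0c2: 135 / 5 / 9
  c4 r1c1: 77 / 5 / 1
  c4 r1c2: 80 / 8 / 7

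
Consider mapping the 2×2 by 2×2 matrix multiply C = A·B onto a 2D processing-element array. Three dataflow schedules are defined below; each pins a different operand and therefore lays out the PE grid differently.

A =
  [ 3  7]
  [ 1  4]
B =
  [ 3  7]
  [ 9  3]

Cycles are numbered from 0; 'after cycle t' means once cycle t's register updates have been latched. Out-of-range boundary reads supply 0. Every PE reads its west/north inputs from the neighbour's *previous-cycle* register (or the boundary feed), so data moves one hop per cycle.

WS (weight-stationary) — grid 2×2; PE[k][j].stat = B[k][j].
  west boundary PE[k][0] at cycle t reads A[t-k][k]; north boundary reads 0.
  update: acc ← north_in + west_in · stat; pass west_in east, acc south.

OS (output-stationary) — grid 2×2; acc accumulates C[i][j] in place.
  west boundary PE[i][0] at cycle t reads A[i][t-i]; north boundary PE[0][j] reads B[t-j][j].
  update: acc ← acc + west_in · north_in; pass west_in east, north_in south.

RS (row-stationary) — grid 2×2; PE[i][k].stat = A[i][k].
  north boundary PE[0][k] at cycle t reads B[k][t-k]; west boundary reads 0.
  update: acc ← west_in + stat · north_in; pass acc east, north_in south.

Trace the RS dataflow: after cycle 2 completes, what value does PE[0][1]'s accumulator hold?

PE[0][1].acc = 42

RS on a 2×2 grid — tracing PE[0][1] and its feeders:
  c0 r0c0: 9 / 9 / 3
  c0 r0c1: 0 / 0 / 0
  c1 r0c0: 21 / 21 / 7
  c1 r0c1: 72 / 72 / 9
  c2 r0c0: 0 / 0 / 0
  c2 r0c1: 42 / 42 / 3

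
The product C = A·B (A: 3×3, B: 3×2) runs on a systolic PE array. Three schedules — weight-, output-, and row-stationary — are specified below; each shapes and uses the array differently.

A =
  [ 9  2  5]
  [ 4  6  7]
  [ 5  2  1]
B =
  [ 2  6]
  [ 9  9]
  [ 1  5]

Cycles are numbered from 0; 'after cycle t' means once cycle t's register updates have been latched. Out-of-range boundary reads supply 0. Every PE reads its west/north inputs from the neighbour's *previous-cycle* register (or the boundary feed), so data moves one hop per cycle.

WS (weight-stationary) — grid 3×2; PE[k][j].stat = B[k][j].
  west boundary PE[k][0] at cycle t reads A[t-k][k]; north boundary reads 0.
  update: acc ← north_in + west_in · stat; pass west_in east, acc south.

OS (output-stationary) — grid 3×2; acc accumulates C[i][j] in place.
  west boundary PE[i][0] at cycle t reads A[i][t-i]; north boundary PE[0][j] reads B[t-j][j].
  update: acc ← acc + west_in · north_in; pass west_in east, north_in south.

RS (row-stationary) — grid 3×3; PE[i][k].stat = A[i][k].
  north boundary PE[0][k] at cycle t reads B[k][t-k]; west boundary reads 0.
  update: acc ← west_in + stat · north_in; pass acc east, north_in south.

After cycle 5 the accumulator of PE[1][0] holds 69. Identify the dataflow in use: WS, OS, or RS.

WS [3×2] PE[1][0] across cycles:
  cycle 0: PE[1][0] → acc 0, east 0, south 0
  cycle 1: PE[1][0] → acc 36, east 2, south 36
  cycle 2: PE[1][0] → acc 62, east 6, south 62
  cycle 3: PE[1][0] → acc 28, east 2, south 28
  cycle 4: PE[1][0] → acc 0, east 0, south 0
  cycle 5: PE[1][0] → acc 0, east 0, south 0
OS [3×2] PE[1][0] across cycles:
  cycle 0: PE[1][0] → acc 0, east 0, south 0
  cycle 1: PE[1][0] → acc 8, east 4, south 2
  cycle 2: PE[1][0] → acc 62, east 6, south 9
  cycle 3: PE[1][0] → acc 69, east 7, south 1
  cycle 4: PE[1][0] → acc 69, east 0, south 0
  cycle 5: PE[1][0] → acc 69, east 0, south 0
RS [3×3] PE[1][0] across cycles:
  cycle 0: PE[1][0] → acc 0, east 0, south 0
  cycle 1: PE[1][0] → acc 8, east 8, south 2
  cycle 2: PE[1][0] → acc 24, east 24, south 6
  cycle 3: PE[1][0] → acc 0, east 0, south 0
  cycle 4: PE[1][0] → acc 0, east 0, south 0
  cycle 5: PE[1][0] → acc 0, east 0, south 0

dataflow = OS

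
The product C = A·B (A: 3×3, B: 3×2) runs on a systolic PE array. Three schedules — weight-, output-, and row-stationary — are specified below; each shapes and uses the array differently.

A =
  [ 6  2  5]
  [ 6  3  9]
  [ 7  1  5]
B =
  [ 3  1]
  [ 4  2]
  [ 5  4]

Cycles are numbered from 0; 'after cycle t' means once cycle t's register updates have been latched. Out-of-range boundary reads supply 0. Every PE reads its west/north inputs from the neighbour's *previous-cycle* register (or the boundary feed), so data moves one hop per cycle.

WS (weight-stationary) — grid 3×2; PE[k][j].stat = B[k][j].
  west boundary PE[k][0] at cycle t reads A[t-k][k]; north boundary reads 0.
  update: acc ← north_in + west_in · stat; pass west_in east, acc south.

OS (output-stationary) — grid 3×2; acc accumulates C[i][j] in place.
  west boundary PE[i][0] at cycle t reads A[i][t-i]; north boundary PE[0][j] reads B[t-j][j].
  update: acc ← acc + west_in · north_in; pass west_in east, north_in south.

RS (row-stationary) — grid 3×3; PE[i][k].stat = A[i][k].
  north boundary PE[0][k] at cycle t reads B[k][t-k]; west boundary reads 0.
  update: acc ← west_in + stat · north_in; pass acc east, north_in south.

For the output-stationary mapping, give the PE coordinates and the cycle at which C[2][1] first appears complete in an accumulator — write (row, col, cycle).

OS — PE[2][1] is where C[2][1] collects:
  after 0 — PE[2][1] acc=0, pass-E 0, pass-S 0
  after 1 — PE[2][1] acc=0, pass-E 0, pass-S 0
  after 2 — PE[2][1] acc=0, pass-E 0, pass-S 0
  after 3 — PE[2][1] acc=7, pass-E 7, pass-S 1
  after 4 — PE[2][1] acc=9, pass-E 1, pass-S 2
  after 5 — PE[2][1] acc=29, pass-E 5, pass-S 4

(row, col, cycle) = (2, 1, 5)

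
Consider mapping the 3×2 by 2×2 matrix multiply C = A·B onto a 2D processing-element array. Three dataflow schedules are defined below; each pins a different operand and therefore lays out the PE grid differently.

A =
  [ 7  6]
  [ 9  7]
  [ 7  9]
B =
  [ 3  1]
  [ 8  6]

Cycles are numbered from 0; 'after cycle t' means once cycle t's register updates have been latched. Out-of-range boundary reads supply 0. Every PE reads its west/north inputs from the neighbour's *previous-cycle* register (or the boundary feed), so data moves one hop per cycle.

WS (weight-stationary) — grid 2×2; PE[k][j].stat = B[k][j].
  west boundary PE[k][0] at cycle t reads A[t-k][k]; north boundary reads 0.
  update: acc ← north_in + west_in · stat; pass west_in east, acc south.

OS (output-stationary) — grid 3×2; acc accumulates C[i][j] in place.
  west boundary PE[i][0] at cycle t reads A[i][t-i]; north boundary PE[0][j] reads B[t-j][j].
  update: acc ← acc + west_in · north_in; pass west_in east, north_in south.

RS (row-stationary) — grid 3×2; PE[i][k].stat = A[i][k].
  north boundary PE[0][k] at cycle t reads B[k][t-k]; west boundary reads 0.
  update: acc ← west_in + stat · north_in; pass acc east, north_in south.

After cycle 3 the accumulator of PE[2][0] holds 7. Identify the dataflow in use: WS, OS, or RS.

WS: PE[2][0] is outside its 2×2 grid.
OS (3×2 grid), PE[2][0]:
  @0  [2,0]  acc 0  |  →0  ↓0
  @1  [2,0]  acc 0  |  →0  ↓0
  @2  [2,0]  acc 21  |  →7  ↓3
  @3  [2,0]  acc 93  |  →9  ↓8
RS (3×2 grid), PE[2][0]:
  @0  [2,0]  acc 0  |  →0  ↓0
  @1  [2,0]  acc 0  |  →0  ↓0
  @2  [2,0]  acc 21  |  →21  ↓3
  @3  [2,0]  acc 7  |  →7  ↓1

dataflow = RS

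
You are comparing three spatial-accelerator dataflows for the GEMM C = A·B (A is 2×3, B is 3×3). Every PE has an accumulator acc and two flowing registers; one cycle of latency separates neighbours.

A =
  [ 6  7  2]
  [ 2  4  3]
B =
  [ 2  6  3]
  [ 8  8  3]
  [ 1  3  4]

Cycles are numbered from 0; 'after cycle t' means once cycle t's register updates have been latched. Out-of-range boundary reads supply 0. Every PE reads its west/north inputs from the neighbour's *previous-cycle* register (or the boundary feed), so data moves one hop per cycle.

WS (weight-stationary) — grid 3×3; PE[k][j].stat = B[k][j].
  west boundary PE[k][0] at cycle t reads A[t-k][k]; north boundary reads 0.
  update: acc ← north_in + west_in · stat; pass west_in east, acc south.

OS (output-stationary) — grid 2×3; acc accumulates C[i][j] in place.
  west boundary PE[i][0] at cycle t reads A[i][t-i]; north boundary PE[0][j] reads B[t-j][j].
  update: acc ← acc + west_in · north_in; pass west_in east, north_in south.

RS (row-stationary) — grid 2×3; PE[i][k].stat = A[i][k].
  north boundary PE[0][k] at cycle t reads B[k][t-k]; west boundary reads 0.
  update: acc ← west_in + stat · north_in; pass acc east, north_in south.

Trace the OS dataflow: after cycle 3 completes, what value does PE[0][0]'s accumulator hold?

PE[0][0].acc = 70

OS (2×3). Following PE[0][0] plus its west/north inputs:
  after 0 — PE[0][0] acc=12, pass-E 6, pass-S 2
  after 1 — PE[0][0] acc=68, pass-E 7, pass-S 8
  after 2 — PE[0][0] acc=70, pass-E 2, pass-S 1
  after 3 — PE[0][0] acc=70, pass-E 0, pass-S 0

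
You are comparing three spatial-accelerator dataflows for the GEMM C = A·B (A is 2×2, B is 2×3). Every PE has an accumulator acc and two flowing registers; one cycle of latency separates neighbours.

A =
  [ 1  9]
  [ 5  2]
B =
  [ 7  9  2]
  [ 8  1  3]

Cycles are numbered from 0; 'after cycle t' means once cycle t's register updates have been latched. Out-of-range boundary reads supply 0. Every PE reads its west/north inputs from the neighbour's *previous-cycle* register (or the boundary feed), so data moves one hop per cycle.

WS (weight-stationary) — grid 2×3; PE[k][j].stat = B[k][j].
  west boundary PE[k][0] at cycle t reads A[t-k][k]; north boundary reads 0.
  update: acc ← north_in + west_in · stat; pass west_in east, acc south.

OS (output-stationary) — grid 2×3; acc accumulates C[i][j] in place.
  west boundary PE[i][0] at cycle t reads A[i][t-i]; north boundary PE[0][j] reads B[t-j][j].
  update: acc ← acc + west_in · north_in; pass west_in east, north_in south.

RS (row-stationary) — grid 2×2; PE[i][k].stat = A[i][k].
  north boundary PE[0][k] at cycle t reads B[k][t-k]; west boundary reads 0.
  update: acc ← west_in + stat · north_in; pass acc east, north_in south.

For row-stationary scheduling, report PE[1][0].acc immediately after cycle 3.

PE[1][0].acc = 10

Tracing RS — 2×2 array, target PE[1][0]:
  cycle 0: PE[0][0] → acc 7, east 7, south 7
  cycle 0: PE[1][0] → acc 0, east 0, south 0
  cycle 1: PE[0][0] → acc 9, east 9, south 9
  cycle 1: PE[1][0] → acc 35, east 35, south 7
  cycle 2: PE[0][0] → acc 2, east 2, south 2
  cycle 2: PE[1][0] → acc 45, east 45, south 9
  cycle 3: PE[0][0] → acc 0, east 0, south 0
  cycle 3: PE[1][0] → acc 10, east 10, south 2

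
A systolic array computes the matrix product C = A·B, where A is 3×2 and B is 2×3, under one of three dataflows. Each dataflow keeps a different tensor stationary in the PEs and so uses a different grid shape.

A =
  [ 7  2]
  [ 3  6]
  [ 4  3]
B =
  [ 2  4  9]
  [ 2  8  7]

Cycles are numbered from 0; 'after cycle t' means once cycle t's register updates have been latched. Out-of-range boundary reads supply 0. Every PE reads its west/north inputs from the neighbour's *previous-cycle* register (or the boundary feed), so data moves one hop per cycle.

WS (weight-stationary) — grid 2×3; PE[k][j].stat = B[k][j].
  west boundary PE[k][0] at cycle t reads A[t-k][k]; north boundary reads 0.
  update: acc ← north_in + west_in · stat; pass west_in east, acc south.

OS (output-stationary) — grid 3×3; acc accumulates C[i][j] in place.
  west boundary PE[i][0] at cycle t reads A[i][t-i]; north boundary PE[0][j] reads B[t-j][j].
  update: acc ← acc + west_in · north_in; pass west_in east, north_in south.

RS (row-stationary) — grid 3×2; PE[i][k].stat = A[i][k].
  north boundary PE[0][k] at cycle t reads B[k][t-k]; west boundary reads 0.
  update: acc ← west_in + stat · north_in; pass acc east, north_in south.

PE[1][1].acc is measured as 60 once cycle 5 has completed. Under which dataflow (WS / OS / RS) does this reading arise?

WS (2×3 grid), PE[1][1]:
  step 0 · PE1,1: acc=0; fwd→0 fwd↓0
  step 1 · PE1,1: acc=0; fwd→0 fwd↓0
  step 2 · PE1,1: acc=44; fwd→2 fwd↓44
  step 3 · PE1,1: acc=60; fwd→6 fwd↓60
  step 4 · PE1,1: acc=40; fwd→3 fwd↓40
  step 5 · PE1,1: acc=0; fwd→0 fwd↓0
OS (3×3 grid), PE[1][1]:
  step 0 · PE1,1: acc=0; fwd→0 fwd↓0
  step 1 · PE1,1: acc=0; fwd→0 fwd↓0
  step 2 · PE1,1: acc=12; fwd→3 fwd↓4
  step 3 · PE1,1: acc=60; fwd→6 fwd↓8
  step 4 · PE1,1: acc=60; fwd→0 fwd↓0
  step 5 · PE1,1: acc=60; fwd→0 fwd↓0
RS (3×2 grid), PE[1][1]:
  step 0 · PE1,1: acc=0; fwd→0 fwd↓0
  step 1 · PE1,1: acc=0; fwd→0 fwd↓0
  step 2 · PE1,1: acc=18; fwd→18 fwd↓2
  step 3 · PE1,1: acc=60; fwd→60 fwd↓8
  step 4 · PE1,1: acc=69; fwd→69 fwd↓7
  step 5 · PE1,1: acc=0; fwd→0 fwd↓0

dataflow = OS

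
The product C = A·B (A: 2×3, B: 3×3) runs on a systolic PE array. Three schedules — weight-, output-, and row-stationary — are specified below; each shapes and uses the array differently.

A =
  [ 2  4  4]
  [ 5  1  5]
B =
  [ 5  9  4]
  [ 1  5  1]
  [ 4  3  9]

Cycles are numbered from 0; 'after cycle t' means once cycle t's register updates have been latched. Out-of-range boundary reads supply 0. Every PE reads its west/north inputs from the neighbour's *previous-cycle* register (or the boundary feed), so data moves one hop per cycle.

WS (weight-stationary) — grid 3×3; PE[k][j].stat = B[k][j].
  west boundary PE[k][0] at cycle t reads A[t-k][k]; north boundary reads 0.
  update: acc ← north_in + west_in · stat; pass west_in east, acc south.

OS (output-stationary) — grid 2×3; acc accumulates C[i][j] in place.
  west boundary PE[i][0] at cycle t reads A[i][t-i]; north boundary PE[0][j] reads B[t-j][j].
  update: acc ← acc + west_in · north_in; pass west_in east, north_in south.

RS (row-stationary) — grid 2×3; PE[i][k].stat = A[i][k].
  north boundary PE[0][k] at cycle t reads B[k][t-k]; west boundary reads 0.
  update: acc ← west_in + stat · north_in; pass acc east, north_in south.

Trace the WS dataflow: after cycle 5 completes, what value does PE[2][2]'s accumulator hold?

PE[2][2].acc = 66

WS (3×3). Following PE[2][2] plus its west/north inputs:
  cycle 0: PE[1][2] → acc 0, east 0, south 0
  cycle 0: PE[2][1] → acc 0, east 0, south 0
  cycle 0: PE[2][2] → acc 0, east 0, south 0
  cycle 1: PE[1][2] → acc 0, east 0, south 0
  cycle 1: PE[2][1] → acc 0, east 0, south 0
  cycle 1: PE[2][2] → acc 0, east 0, south 0
  cycle 2: PE[1][2] → acc 0, east 0, south 0
  cycle 2: PE[2][1] → acc 0, east 0, south 0
  cycle 2: PE[2][2] → acc 0, east 0, south 0
  cycle 3: PE[1][2] → acc 12, east 4, south 12
  cycle 3: PE[2][1] → acc 50, east 4, south 50
  cycle 3: PE[2][2] → acc 0, east 0, south 0
  cycle 4: PE[1][2] → acc 21, east 1, south 21
  cycle 4: PE[2][1] → acc 65, east 5, south 65
  cycle 4: PE[2][2] → acc 48, east 4, south 48
  cycle 5: PE[1][2] → acc 0, east 0, south 0
  cycle 5: PE[2][1] → acc 0, east 0, south 0
  cycle 5: PE[2][2] → acc 66, east 5, south 66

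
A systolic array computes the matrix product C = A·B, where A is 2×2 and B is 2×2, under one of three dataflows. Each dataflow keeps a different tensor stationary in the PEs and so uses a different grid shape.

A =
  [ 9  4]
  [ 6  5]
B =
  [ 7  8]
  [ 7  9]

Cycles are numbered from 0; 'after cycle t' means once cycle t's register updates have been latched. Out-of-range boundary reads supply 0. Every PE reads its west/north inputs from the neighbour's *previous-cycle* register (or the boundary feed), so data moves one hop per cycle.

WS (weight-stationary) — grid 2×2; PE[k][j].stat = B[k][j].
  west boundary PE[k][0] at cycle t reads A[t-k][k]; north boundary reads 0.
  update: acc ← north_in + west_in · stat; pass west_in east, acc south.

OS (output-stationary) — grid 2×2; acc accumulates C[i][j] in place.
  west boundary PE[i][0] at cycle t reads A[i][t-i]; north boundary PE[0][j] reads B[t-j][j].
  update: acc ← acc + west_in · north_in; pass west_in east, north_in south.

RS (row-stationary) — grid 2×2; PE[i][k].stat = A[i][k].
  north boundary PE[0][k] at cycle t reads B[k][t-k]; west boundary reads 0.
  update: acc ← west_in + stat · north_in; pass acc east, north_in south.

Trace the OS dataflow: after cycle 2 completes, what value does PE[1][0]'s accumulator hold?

OS 2×2: PE[1][0] cycle-by-cycle (with neighbour feeds):
  after 0 — PE[0][0] acc=63, pass-E 9, pass-S 7
  after 0 — PE[1][0] acc=0, pass-E 0, pass-S 0
  after 1 — PE[0][0] acc=91, pass-E 4, pass-S 7
  after 1 — PE[1][0] acc=42, pass-E 6, pass-S 7
  after 2 — PE[0][0] acc=91, pass-E 0, pass-S 0
  after 2 — PE[1][0] acc=77, pass-E 5, pass-S 7

PE[1][0].acc = 77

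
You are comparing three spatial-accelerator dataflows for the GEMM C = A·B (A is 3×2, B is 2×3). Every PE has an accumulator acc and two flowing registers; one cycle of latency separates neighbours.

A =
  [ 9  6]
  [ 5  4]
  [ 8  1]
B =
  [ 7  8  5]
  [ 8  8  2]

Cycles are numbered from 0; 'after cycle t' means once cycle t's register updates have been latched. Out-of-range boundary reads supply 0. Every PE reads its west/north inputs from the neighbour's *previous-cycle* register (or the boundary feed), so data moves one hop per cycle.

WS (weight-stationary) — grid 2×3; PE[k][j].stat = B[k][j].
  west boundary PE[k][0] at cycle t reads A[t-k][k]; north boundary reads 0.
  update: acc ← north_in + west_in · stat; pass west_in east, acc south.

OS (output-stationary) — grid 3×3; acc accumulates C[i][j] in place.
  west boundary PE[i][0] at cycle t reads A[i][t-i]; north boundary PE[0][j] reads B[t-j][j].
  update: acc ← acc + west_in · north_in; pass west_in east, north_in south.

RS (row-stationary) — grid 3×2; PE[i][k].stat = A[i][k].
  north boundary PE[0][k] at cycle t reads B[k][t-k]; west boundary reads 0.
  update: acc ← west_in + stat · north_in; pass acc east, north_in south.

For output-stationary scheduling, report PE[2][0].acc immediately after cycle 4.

PE[2][0].acc = 64

OS 3×3: PE[2][0] cycle-by-cycle (with neighbour feeds):
  after 0 — PE[1][0] acc=0, pass-E 0, pass-S 0
  after 0 — PE[2][0] acc=0, pass-E 0, pass-S 0
  after 1 — PE[1][0] acc=35, pass-E 5, pass-S 7
  after 1 — PE[2][0] acc=0, pass-E 0, pass-S 0
  after 2 — PE[1][0] acc=67, pass-E 4, pass-S 8
  after 2 — PE[2][0] acc=56, pass-E 8, pass-S 7
  after 3 — PE[1][0] acc=67, pass-E 0, pass-S 0
  after 3 — PE[2][0] acc=64, pass-E 1, pass-S 8
  after 4 — PE[1][0] acc=67, pass-E 0, pass-S 0
  after 4 — PE[2][0] acc=64, pass-E 0, pass-S 0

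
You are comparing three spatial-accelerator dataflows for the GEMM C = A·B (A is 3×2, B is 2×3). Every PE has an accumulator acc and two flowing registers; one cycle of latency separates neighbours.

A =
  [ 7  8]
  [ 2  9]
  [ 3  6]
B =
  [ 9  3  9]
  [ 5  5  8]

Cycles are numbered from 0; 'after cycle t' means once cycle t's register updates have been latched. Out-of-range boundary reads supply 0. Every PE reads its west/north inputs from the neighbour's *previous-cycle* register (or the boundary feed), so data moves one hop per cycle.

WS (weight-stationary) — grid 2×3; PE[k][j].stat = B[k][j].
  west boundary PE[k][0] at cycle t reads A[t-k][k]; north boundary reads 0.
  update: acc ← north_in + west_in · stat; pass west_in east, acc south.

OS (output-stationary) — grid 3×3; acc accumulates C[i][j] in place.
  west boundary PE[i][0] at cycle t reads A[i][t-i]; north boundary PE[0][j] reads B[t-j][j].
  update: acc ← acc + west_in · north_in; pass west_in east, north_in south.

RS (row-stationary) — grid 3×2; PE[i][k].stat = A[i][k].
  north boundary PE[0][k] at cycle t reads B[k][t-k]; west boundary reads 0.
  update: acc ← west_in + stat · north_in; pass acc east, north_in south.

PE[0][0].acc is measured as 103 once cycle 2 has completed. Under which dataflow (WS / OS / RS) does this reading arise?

dataflow = OS

Under WS (2×3), PE[0][0]:
  cycle 0: PE[0][0] → acc 63, east 7, south 63
  cycle 1: PE[0][0] → acc 18, east 2, south 18
  cycle 2: PE[0][0] → acc 27, east 3, south 27
Under OS (3×3), PE[0][0]:
  cycle 0: PE[0][0] → acc 63, east 7, south 9
  cycle 1: PE[0][0] → acc 103, east 8, south 5
  cycle 2: PE[0][0] → acc 103, east 0, south 0
Under RS (3×2), PE[0][0]:
  cycle 0: PE[0][0] → acc 63, east 63, south 9
  cycle 1: PE[0][0] → acc 21, east 21, south 3
  cycle 2: PE[0][0] → acc 63, east 63, south 9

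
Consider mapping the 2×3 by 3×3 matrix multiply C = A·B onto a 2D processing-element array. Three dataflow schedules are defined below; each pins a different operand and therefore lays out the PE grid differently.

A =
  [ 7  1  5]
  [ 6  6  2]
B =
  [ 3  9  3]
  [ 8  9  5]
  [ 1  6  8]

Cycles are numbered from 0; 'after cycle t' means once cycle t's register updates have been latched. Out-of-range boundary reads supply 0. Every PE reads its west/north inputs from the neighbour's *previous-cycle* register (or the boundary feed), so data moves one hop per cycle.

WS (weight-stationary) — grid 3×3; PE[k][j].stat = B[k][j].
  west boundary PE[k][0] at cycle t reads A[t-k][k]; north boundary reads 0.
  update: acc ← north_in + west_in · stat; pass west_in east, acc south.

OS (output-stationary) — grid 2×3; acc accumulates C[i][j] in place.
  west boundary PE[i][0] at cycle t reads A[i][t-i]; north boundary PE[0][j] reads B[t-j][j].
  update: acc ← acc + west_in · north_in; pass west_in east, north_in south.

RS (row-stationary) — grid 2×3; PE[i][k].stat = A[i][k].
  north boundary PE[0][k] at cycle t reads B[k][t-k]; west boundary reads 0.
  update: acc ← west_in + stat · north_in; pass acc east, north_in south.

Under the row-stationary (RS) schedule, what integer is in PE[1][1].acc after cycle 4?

PE[1][1].acc = 48

RS on a 2×3 grid — tracing PE[1][1] and its feeders:
  @0  [0,1]  acc 0  |  →0  ↓0
  @0  [1,0]  acc 0  |  →0  ↓0
  @0  [1,1]  acc 0  |  →0  ↓0
  @1  [0,1]  acc 29  |  →29  ↓8
  @1  [1,0]  acc 18  |  →18  ↓3
  @1  [1,1]  acc 0  |  →0  ↓0
  @2  [0,1]  acc 72  |  →72  ↓9
  @2  [1,0]  acc 54  |  →54  ↓9
  @2  [1,1]  acc 66  |  →66  ↓8
  @3  [0,1]  acc 26  |  →26  ↓5
  @3  [1,0]  acc 18  |  →18  ↓3
  @3  [1,1]  acc 108  |  →108  ↓9
  @4  [0,1]  acc 0  |  →0  ↓0
  @4  [1,0]  acc 0  |  →0  ↓0
  @4  [1,1]  acc 48  |  →48  ↓5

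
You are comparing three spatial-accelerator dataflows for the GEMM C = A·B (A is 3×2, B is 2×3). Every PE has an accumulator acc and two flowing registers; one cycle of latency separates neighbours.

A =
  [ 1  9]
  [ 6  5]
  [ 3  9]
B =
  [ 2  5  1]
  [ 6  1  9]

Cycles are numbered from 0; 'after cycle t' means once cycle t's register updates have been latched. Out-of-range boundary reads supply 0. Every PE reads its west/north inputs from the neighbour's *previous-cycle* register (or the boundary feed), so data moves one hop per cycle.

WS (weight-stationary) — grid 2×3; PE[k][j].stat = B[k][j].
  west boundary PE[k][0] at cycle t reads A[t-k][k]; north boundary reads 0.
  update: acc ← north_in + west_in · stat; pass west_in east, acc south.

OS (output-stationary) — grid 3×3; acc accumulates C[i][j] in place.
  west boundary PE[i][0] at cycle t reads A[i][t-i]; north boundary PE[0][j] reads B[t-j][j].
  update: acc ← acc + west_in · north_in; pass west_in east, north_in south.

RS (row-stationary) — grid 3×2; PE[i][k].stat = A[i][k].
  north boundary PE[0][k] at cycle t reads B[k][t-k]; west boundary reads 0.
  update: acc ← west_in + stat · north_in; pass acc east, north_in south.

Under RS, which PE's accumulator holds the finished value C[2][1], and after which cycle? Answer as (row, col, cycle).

RS — PE[2][1] is where C[2][1] collects:
  c0 r2c1: 0 / 0 / 0
  c1 r2c1: 0 / 0 / 0
  c2 r2c1: 0 / 0 / 0
  c3 r2c1: 60 / 60 / 6
  c4 r2c1: 24 / 24 / 1

(row, col, cycle) = (2, 1, 4)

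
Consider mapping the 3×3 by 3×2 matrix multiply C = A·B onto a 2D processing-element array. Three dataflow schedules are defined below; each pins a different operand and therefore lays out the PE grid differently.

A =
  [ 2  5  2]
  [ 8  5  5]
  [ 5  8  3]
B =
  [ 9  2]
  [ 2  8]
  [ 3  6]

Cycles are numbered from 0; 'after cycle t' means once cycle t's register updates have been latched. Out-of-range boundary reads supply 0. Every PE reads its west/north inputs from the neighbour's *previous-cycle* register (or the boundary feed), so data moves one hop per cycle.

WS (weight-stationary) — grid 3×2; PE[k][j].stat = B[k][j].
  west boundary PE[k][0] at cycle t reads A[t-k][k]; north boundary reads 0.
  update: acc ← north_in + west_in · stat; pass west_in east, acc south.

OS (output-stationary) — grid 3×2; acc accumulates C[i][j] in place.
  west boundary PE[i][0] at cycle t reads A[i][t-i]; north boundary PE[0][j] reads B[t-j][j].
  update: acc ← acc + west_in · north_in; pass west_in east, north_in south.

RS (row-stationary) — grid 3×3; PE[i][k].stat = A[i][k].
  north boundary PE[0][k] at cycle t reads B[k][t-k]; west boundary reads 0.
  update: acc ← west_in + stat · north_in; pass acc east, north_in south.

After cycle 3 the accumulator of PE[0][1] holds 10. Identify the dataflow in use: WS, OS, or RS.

dataflow = WS

— WS: 3×2; PE[0][1] trace:
  0: (0,1).acc=0  regs=<0,0>
  1: (0,1).acc=4  regs=<2,4>
  2: (0,1).acc=16  regs=<8,16>
  3: (0,1).acc=10  regs=<5,10>
— OS: 3×2; PE[0][1] trace:
  0: (0,1).acc=0  regs=<0,0>
  1: (0,1).acc=4  regs=<2,2>
  2: (0,1).acc=44  regs=<5,8>
  3: (0,1).acc=56  regs=<2,6>
— RS: 3×3; PE[0][1] trace:
  0: (0,1).acc=0  regs=<0,0>
  1: (0,1).acc=28  regs=<28,2>
  2: (0,1).acc=44  regs=<44,8>
  3: (0,1).acc=0  regs=<0,0>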